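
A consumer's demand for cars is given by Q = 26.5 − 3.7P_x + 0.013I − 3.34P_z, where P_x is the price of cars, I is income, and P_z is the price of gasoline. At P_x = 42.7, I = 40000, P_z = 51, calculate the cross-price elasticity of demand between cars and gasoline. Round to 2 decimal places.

Q = 26.5 − 3.7(42.7) + 0.013(40000) − 3.34(51) = 26.5 − 157.99 + 520 − 170.34 = 218.17.
∂Q/∂P_z = −3.34, so E_xy = -3.34·(51/218.17) ≈ -0.78.
E_xy < 0: the goods are complements.

-0.78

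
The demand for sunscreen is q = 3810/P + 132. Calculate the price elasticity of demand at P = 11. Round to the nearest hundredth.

At P = 11, q = 478.3636.
dq/dP = −3810/P² = −31.4876.
Point elasticity E = (dq/dP)·(P/q) = -31.4876 × 11/478.3636 ≈ -0.72.
|E| < 1, so demand is inelastic at this price.

-0.72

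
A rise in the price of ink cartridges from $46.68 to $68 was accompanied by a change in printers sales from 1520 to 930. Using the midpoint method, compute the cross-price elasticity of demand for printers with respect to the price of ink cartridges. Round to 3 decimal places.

-1.295

%ΔQ_x = (930 − 1520)/[(1520+930)/2] = -590/1225 ≈ -0.4816.
%ΔP_y = (68 − 46.68)/[(46.68+68)/2] ≈ 0.3718.
E_xy = -0.4816/0.3718 ≈ -1.295.
E_xy < 0, so printers and ink cartridges are complements.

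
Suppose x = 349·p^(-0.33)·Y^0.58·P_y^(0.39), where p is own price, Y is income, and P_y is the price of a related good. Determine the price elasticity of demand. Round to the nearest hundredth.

-0.33

For a Cobb–Douglas (constant-elasticity) form x = A·p^α·…, the elasticity with respect to p equals the exponent α at every point.
Here the exponent on p is -0.33, so the price elasticity of demand is -0.33.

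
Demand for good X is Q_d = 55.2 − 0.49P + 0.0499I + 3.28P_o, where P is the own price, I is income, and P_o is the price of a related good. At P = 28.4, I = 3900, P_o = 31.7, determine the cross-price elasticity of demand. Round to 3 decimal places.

0.306

Q_d = 55.2 − 0.49(28.4) + 0.0499(3900) + 3.28(31.7) = 55.2 − 13.916 + 194.61 + 103.976 = 339.87.
∂Q_d/∂P_o = +3.28, so E_xy = 3.28·(31.7/339.87) ≈ 0.306.
E_xy > 0: the goods are substitutes.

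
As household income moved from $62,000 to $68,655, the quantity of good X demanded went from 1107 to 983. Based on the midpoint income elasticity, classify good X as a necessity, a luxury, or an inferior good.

inferior

%ΔQ = (983 − 1107)/[(1107+983)/2] = -124/1045 ≈ -0.1187.
%ΔY = (68,655 − 62,000)/[(62,000+68,655)/2] = 6655/65327.5 ≈ 0.1019.
E_I = %ΔQ/%ΔY ≈ -1.165.
E_I < 0: inferior good.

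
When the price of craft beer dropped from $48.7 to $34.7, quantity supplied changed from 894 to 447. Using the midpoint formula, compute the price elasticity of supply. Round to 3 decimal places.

%Δq = (447 − 894)/[(894 + 447)/2] = -447/670.5 ≈ -0.6667.
%Δp = (34.7 − 48.7)/[(48.7 + 34.7)/2] = -14/41.7 ≈ -0.3357.
Arc elasticity E = %Δq/%Δp ≈ -0.6667/-0.3357 ≈ 1.986.
|E| > 1: supply is elastic over this range.

1.986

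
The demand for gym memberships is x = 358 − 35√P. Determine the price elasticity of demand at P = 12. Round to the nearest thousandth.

-0.256

At P = 12, x = 236.7564.
dx/dP = −35/(2√P) = −35/(2·3.4641).
Point elasticity E = (dx/dP)·(P/x) = -5.0518 × 12/236.7564 ≈ -0.256.
|E| < 1, so demand is inelastic at this price.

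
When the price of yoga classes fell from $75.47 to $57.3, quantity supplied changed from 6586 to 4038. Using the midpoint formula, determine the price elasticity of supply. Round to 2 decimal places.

1.75

%ΔQ = (4038 − 6586)/[(6586 + 4038)/2] = -2548/5312 ≈ -0.4797.
%Δp = (57.3 − 75.47)/[(75.47 + 57.3)/2] = -18.17/66.385 ≈ -0.2737.
Arc elasticity E = %ΔQ/%Δp ≈ -0.4797/-0.2737 ≈ 1.75.
|E| > 1: supply is elastic over this range.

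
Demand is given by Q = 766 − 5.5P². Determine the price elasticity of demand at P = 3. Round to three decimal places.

-0.138

At P = 3, Q = 716.5.
dQ/dP = −2·5.5·P = −33.
Point elasticity E = (dQ/dP)·(P/Q) = -33 × 3/716.5 ≈ -0.138.
|E| < 1, so demand is inelastic at this price.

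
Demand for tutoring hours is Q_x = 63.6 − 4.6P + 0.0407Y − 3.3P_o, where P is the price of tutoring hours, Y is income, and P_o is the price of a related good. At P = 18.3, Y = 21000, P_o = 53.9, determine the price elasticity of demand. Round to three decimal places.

-0.128

Evaluating quantity at (P, Y, P_o) gives Q_x = 63.6 − 4.6(18.3) + 0.0407(21000) − 3.3(53.9) = 63.6 − 84.18 + 854.7 − 177.87 = 656.25.
∂Q_x/∂P = −4.6, so E_p = (−4.6)·(18.3/656.25) ≈ -0.128.
|E_p| < 1: demand is inelastic.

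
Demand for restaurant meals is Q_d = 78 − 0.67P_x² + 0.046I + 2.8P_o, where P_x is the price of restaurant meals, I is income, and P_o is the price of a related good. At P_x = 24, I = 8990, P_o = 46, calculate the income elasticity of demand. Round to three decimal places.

First evaluate Q_d: 78 − 0.67(24)² + 0.046(8990) + 2.8(46) = 78 − 385.92 + 413.54 + 128.8 = 234.42.
∂Q_d/∂I = +0.046, so E_I = 0.046·(8990/234.42) ≈ 1.764.
E_I > 1: normal good (luxury).

1.764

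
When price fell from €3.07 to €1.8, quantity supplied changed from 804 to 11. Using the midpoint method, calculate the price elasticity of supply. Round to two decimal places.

3.73

%ΔQ = (11 − 804)/[(804 + 11)/2] = -793/407.5 ≈ -1.9460.
%ΔP = (1.8 − 3.07)/[(3.07 + 1.8)/2] = -1.27/2.435 ≈ -0.5216.
Arc elasticity E = %ΔQ/%ΔP ≈ -1.9460/-0.5216 ≈ 3.73.
|E| > 1: supply is elastic over this range.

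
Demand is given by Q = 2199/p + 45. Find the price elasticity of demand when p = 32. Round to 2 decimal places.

-0.60

At p = 32, Q = 113.7188.
dQ/dp = −2199/p² = −2.1475.
Point elasticity E = (dQ/dp)·(p/Q) = -2.1475 × 32/113.7188 ≈ -0.60.
|E| < 1, so demand is inelastic at this price.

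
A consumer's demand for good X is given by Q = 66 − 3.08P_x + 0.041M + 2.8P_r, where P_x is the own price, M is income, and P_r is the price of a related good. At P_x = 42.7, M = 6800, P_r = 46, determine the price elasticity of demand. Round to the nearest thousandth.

Q = 66 − 3.08(42.7) + 0.041(6800) + 2.8(46) = 66 − 131.516 + 278.8 + 128.8 = 342.084.
∂Q/∂P_x = −3.08, so E_p = (−3.08)·(42.7/342.084) ≈ -0.384.
|E_p| < 1: demand is inelastic.

-0.384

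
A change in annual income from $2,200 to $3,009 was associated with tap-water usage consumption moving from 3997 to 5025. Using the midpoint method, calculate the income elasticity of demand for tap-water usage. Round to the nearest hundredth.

0.73

%ΔQ = (5025 − 3997)/[(3997+5025)/2] = 1028/4511 ≈ 0.2279.
%ΔI = (3,009 − 2,200)/[(2,200+3,009)/2] = 809/2604.5 ≈ 0.3106.
E_I = %ΔQ/%ΔI ≈ 0.73.
E_I ∈ (0,1): normal good (necessity).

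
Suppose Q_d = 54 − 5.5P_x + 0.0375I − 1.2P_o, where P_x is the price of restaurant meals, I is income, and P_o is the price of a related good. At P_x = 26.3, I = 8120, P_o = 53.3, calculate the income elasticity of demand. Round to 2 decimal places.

2.03

At the given point, Q_d = 54 − 5.5(26.3) + 0.0375(8120) − 1.2(53.3) = 54 − 144.65 + 304.5 − 63.96 = 149.89.
∂Q_d/∂I = +0.0375, so E_I = 0.0375·(8120/149.89) ≈ 2.03.
E_I > 1: normal good (luxury).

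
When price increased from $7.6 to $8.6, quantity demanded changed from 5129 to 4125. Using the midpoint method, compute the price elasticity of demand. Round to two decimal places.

-1.76

%Δq = (4125 − 5129)/[(5129 + 4125)/2] = -1004/4627 ≈ -0.2170.
%Δp = (8.6 − 7.6)/[(7.6 + 8.6)/2] = 1/8.1 ≈ 0.1235.
Arc elasticity E = %Δq/%Δp ≈ -0.2170/0.1235 ≈ -1.76.
|E| > 1: demand is elastic over this range.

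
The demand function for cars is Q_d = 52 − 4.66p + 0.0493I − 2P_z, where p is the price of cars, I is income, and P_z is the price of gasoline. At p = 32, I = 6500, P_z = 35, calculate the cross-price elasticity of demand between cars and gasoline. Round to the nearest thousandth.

Evaluating quantity at (p, I, P_z) gives Q_d = 52 − 4.66(32) + 0.0493(6500) − 2(35) = 52 − 149.12 + 320.45 − 70 = 153.33.
∂Q_d/∂P_z = −2, so E_xy = -2·(35/153.33) ≈ -0.457.
E_xy < 0: the goods are complements.

-0.457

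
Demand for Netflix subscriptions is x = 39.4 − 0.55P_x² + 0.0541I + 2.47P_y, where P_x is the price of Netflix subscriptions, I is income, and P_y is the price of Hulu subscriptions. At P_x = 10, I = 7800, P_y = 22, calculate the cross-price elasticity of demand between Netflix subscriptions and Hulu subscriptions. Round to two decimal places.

0.12

x = 39.4 − 0.55(10)² + 0.0541(7800) + 2.47(22) = 39.4 − 55 + 421.98 + 54.34 = 460.72.
∂x/∂P_y = +2.47, so E_xy = 2.47·(22/460.72) ≈ 0.12.
E_xy > 0: the goods are substitutes.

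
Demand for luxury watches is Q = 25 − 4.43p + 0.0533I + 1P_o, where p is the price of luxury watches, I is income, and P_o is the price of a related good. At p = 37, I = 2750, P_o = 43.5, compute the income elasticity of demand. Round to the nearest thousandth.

2.865

Evaluating quantity at (p, I, P_o) gives Q = 25 − 4.43(37) + 0.0533(2750) + 1(43.5) = 25 − 163.91 + 146.575 + 43.5 = 51.165.
∂Q/∂I = +0.0533, so E_I = 0.0533·(2750/51.165) ≈ 2.865.
E_I > 1: normal good (luxury).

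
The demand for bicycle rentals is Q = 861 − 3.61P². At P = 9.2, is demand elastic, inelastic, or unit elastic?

elastic

At P = 9.2, Q = 555.4496.
dQ/dP = −2·3.61·P = −66.424.
Point elasticity E = (dQ/dP)·(P/Q) = -66.424 × 9.2/555.4496 ≈ -1.100.
|E| ≈ 1.100 > 1, so demand is elastic.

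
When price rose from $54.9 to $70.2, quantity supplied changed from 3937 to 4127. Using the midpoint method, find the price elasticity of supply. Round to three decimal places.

%Δq = (4127 − 3937)/[(3937 + 4127)/2] = 190/4032 ≈ 0.0471.
%ΔP = (70.2 − 54.9)/[(54.9 + 70.2)/2] = 15.3/62.55 ≈ 0.2446.
Arc elasticity E = %Δq/%ΔP ≈ 0.0471/0.2446 ≈ 0.193.
|E| < 1: supply is inelastic over this range.

0.193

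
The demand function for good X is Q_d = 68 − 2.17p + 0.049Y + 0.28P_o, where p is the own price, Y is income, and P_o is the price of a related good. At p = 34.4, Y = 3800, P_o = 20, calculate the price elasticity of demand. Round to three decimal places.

-0.403

Evaluating quantity at (p, Y, P_o) gives Q_d = 68 − 2.17(34.4) + 0.049(3800) + 0.28(20) = 68 − 74.648 + 186.2 + 5.6 = 185.152.
∂Q_d/∂p = −2.17, so E_p = (−2.17)·(34.4/185.152) ≈ -0.403.
|E_p| < 1: demand is inelastic.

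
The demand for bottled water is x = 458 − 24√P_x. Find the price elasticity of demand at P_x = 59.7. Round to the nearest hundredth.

At P_x = 59.7, x = 272.5621.
dx/dP_x = −24/(2√P_x) = −24/(2·7.7266).
Point elasticity E = (dx/dP_x)·(P_x/x) = -1.5531 × 59.7/272.5621 ≈ -0.34.
|E| < 1, so demand is inelastic at this price.

-0.34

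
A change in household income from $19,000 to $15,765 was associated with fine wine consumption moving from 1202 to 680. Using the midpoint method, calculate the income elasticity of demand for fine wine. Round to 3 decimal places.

2.981

%ΔQ = (680 − 1202)/[(1202+680)/2] = -522/941 ≈ -0.5547.
%ΔI = (15,765 − 19,000)/[(19,000+15,765)/2] = -3235/17382.5 ≈ -0.1861.
E_I = %ΔQ/%ΔI ≈ 2.981.
E_I > 1: normal good (luxury).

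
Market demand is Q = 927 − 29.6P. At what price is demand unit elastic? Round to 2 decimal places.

For linear demand Q = a − bP, E = −bP/(a − bP). |E| = 1 ⇒ bP = a − bP ⇒ P = a/(2b).
P = 927/(2·29.6) ≈ 15.66.

15.66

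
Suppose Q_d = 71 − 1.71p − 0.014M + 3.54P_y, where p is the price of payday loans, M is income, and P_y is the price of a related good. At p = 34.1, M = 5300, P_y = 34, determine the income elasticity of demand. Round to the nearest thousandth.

Substituting, Q_d = 71 − 1.71(34.1) − 0.014(5300) + 3.54(34) = 71 − 58.311 − 74.2 + 120.36 = 58.849.
∂Q_d/∂M = −0.014, so E_I = -0.014·(5300/58.849) ≈ -1.261.
E_I < 0: inferior good.

-1.261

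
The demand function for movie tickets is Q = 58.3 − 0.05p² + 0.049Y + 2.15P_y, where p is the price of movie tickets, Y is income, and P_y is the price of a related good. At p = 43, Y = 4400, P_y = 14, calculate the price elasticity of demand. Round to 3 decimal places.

-0.874

Q = 58.3 − 0.05(43)² + 0.049(4400) + 2.15(14) = 58.3 − 92.45 + 215.6 + 30.1 = 211.55.
∂Q/∂p = −2·0.05·p = -4.3, so E_p = -4.3·(43/211.55) ≈ -0.874.
|E_p| < 1: demand is inelastic.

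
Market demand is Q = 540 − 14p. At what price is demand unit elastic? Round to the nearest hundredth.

19.29

For linear demand Q = a − bp, E = −bp/(a − bp). |E| = 1 ⇒ bp = a − bp ⇒ p = a/(2b).
p = 540/(2·14) ≈ 19.29.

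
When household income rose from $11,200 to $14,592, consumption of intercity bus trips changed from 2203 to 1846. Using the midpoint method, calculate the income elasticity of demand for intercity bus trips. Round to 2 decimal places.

-0.67

%ΔQ = (1846 − 2203)/[(2203+1846)/2] = -357/2024.5 ≈ -0.1763.
%ΔI = (14,592 − 11,200)/[(11,200+14,592)/2] = 3392/12896 ≈ 0.2630.
E_I = %ΔQ/%ΔI ≈ -0.67.
E_I < 0: inferior good.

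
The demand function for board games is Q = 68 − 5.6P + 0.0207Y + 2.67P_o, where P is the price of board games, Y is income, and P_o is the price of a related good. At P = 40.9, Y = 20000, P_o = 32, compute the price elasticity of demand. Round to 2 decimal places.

-0.68

Q = 68 − 5.6(40.9) + 0.0207(20000) + 2.67(32) = 68 − 229.04 + 414 + 85.44 = 338.4.
∂Q/∂P = −5.6, so E_p = (−5.6)·(40.9/338.4) ≈ -0.68.
|E_p| < 1: demand is inelastic.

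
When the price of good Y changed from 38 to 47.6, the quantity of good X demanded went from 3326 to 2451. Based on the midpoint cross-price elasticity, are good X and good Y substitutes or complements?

%ΔQ_x = (2451 − 3326)/[(3326+2451)/2] = -875/2888.5 ≈ -0.3029.
%ΔP_y = (47.6 − 38)/[(38+47.6)/2] ≈ 0.2243.
E_xy = -0.3029/0.2243 ≈ -1.351.
E_xy < 0, so the goods are complements.

complements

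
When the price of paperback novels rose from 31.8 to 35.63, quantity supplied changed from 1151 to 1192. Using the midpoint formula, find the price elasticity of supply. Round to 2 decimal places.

%ΔQ = (1192 − 1151)/[(1151 + 1192)/2] = 41/1171.5 ≈ 0.0350.
%ΔP = (35.63 − 31.8)/[(31.8 + 35.63)/2] = 3.83/33.715 ≈ 0.1136.
Arc elasticity E = %ΔQ/%ΔP ≈ 0.0350/0.1136 ≈ 0.31.
|E| < 1: supply is inelastic over this range.

0.31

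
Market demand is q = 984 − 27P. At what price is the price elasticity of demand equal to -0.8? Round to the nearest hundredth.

Set −bP/(a − bP) = −0.8 ⇒ bP = 0.8(a − bP) ⇒ bP(1+0.8) = 0.8·a.
P = 0.8·984/(27·1.8) ≈ 16.20.

16.20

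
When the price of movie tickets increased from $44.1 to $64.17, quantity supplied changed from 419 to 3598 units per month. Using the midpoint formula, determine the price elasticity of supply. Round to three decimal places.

%Δq = (3598 − 419)/[(419 + 3598)/2] = 3179/2008.5 ≈ 1.5828.
%ΔP = (64.17 − 44.1)/[(44.1 + 64.17)/2] = 20.07/54.135 ≈ 0.3707.
Arc elasticity E = %Δq/%ΔP ≈ 1.5828/0.3707 ≈ 4.269.
|E| > 1: supply is elastic over this range.

4.269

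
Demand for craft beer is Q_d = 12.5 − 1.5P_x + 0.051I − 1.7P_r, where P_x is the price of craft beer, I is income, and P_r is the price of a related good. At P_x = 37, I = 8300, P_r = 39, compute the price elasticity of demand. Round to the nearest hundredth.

-0.18

Evaluating quantity at (P_x, I, P_r) gives Q_d = 12.5 − 1.5(37) + 0.051(8300) − 1.7(39) = 12.5 − 55.5 + 423.3 − 66.3 = 314.
∂Q_d/∂P_x = −1.5, so E_p = (−1.5)·(37/314) ≈ -0.18.
|E_p| < 1: demand is inelastic.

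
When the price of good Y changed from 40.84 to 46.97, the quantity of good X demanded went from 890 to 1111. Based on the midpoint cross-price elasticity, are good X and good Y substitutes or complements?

%ΔQ_x = (1111 − 890)/[(890+1111)/2] = 221/1000.5 ≈ 0.2209.
%ΔP_y = (46.97 − 40.84)/[(40.84+46.97)/2] ≈ 0.1396.
E_xy = 0.2209/0.1396 ≈ 1.582.
E_xy > 0, so the goods are substitutes.

substitutes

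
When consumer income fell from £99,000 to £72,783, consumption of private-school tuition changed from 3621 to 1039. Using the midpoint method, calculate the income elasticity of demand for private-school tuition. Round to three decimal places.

3.631

%ΔQ = (1039 − 3621)/[(3621+1039)/2] = -2582/2330 ≈ -1.1082.
%ΔY = (72,783 − 99,000)/[(99,000+72,783)/2] = -26217/85891.5 ≈ -0.3052.
E_I = %ΔQ/%ΔY ≈ 3.631.
E_I > 1: normal good (luxury).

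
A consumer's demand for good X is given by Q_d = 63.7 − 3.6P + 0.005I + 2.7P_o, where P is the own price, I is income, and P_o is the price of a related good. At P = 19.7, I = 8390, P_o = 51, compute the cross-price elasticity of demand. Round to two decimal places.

0.80

Substituting, Q_d = 63.7 − 3.6(19.7) + 0.005(8390) + 2.7(51) = 63.7 − 70.92 + 41.95 + 137.7 = 172.43.
∂Q_d/∂P_o = +2.7, so E_xy = 2.7·(51/172.43) ≈ 0.80.
E_xy > 0: the goods are substitutes.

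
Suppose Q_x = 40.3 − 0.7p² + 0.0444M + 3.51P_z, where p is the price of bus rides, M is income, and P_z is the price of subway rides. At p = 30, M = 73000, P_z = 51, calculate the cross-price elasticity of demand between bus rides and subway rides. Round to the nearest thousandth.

First evaluate Q_x: 40.3 − 0.7(30)² + 0.0444(73000) + 3.51(51) = 40.3 − 630 + 3241.2 + 179.01 = 2830.51.
∂Q_x/∂P_z = +3.51, so E_xy = 3.51·(51/2830.51) ≈ 0.063.
E_xy > 0: the goods are substitutes.

0.063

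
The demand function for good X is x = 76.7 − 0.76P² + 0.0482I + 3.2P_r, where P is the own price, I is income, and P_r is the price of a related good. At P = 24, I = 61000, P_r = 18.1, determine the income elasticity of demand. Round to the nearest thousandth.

1.115

Substituting, x = 76.7 − 0.76(24)² + 0.0482(61000) + 3.2(18.1) = 76.7 − 437.76 + 2940.2 + 57.92 = 2637.06.
∂x/∂I = +0.0482, so E_I = 0.0482·(61000/2637.06) ≈ 1.115.
E_I > 1: normal good (luxury).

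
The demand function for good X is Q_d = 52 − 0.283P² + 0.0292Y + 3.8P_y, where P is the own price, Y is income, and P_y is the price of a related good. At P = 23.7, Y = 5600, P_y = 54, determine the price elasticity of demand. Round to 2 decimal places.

At the given point, Q_d = 52 − 0.283(23.7)² + 0.0292(5600) + 3.8(54) = 52 − 158.9583 + 163.52 + 205.2 = 261.7617.
∂Q_d/∂P = −2·0.283·P = -13.4142, so E_p = -13.4142·(23.7/261.7617) ≈ -1.21.
|E_p| > 1: demand is elastic.

-1.21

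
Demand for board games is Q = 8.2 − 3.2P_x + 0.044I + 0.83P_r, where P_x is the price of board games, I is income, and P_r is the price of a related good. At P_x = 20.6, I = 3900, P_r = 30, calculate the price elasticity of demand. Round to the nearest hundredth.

Evaluating quantity at (P_x, I, P_r) gives Q = 8.2 − 3.2(20.6) + 0.044(3900) + 0.83(30) = 8.2 − 65.92 + 171.6 + 24.9 = 138.78.
∂Q/∂P_x = −3.2, so E_p = (−3.2)·(20.6/138.78) ≈ -0.47.
|E_p| < 1: demand is inelastic.

-0.47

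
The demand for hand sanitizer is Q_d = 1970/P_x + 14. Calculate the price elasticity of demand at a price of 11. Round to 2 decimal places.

At P_x = 11, Q_d = 193.0909.
dQ_d/dP_x = −1970/P_x² = −16.281.
Point elasticity E = (dQ_d/dP_x)·(P_x/Q_d) = -16.281 × 11/193.0909 ≈ -0.93.
|E| < 1, so demand is inelastic at this price.

-0.93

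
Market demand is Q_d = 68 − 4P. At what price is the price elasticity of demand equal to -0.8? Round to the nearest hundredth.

7.56

Set −bP/(a − bP) = −0.8 ⇒ bP = 0.8(a − bP) ⇒ bP(1+0.8) = 0.8·a.
P = 0.8·68/(4·1.8) ≈ 7.56.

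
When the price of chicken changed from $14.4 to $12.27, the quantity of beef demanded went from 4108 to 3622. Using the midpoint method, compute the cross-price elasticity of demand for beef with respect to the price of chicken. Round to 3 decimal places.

0.787

%ΔQ_x = (3622 − 4108)/[(4108+3622)/2] = -486/3865 ≈ -0.1257.
%ΔP_y = (12.27 − 14.4)/[(14.4+12.27)/2] ≈ -0.1597.
E_xy = -0.1257/-0.1597 ≈ 0.787.
E_xy > 0, so beef and chicken are substitutes.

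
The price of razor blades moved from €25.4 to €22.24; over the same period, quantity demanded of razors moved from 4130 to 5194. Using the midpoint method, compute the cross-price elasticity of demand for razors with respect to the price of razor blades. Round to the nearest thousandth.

%ΔQ_x = (5194 − 4130)/[(4130+5194)/2] = 1064/4662 ≈ 0.2282.
%ΔP_y = (22.24 − 25.4)/[(25.4+22.24)/2] ≈ -0.1327.
E_xy = 0.2282/-0.1327 ≈ -1.720.
E_xy < 0, so razors and razor blades are complements.

-1.720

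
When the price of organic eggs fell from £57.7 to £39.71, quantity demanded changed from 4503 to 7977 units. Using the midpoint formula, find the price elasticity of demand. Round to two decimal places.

%ΔQ = (7977 − 4503)/[(4503 + 7977)/2] = 3474/6240 ≈ 0.5567.
%ΔP = (39.71 − 57.7)/[(57.7 + 39.71)/2] = -17.99/48.705 ≈ -0.3694.
Arc elasticity E = %ΔQ/%ΔP ≈ 0.5567/-0.3694 ≈ -1.51.
|E| > 1: demand is elastic over this range.

-1.51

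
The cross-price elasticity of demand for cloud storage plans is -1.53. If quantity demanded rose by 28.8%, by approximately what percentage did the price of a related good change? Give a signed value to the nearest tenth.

-18.8

%ΔQ ≈ E × %ΔP_y ⇒ %ΔP_y = %ΔQ / E = (28.8%)/(-1.53) ≈ -18.8%.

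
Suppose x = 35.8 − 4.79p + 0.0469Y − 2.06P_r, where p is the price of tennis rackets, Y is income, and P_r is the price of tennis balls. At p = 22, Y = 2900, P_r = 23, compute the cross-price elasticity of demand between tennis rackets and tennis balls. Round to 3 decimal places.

-2.487

x = 35.8 − 4.79(22) + 0.0469(2900) − 2.06(23) = 35.8 − 105.38 + 136.01 − 47.38 = 19.05.
∂x/∂P_r = −2.06, so E_xy = -2.06·(23/19.05) ≈ -2.487.
E_xy < 0: the goods are complements.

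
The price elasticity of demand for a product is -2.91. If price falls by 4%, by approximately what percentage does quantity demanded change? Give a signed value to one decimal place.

11.6

%ΔQ ≈ E × %ΔP = (-2.91) × (-4%) ≈ 11.6%.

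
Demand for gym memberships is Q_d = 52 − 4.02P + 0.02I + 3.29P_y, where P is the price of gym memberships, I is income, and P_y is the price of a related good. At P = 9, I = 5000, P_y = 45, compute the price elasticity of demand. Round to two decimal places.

-0.14

Q_d = 52 − 4.02(9) + 0.02(5000) + 3.29(45) = 52 − 36.18 + 100 + 148.05 = 263.87.
∂Q_d/∂P = −4.02, so E_p = (−4.02)·(9/263.87) ≈ -0.14.
|E_p| < 1: demand is inelastic.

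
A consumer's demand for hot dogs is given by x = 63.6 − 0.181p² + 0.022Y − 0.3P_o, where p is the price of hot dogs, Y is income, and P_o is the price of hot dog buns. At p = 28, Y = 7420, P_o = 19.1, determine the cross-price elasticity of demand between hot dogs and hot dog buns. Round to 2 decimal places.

Substituting, x = 63.6 − 0.181(28)² + 0.022(7420) − 0.3(19.1) = 63.6 − 141.904 + 163.24 − 5.73 = 79.206.
∂x/∂P_o = −0.3, so E_xy = -0.3·(19.1/79.206) ≈ -0.07.
E_xy < 0: the goods are complements.

-0.07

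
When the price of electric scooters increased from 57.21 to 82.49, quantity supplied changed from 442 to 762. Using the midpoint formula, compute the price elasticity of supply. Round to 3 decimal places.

%Δq = (762 − 442)/[(442 + 762)/2] = 320/602 ≈ 0.5316.
%ΔP = (82.49 − 57.21)/[(57.21 + 82.49)/2] = 25.28/69.85 ≈ 0.3619.
Arc elasticity E = %Δq/%ΔP ≈ 0.5316/0.3619 ≈ 1.469.
|E| > 1: supply is elastic over this range.

1.469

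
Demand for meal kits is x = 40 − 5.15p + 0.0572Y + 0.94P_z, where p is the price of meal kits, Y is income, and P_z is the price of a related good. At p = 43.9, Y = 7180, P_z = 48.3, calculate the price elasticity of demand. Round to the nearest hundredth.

-0.84

First evaluate x: 40 − 5.15(43.9) + 0.0572(7180) + 0.94(48.3) = 40 − 226.085 + 410.696 + 45.402 = 270.013.
∂x/∂p = −5.15, so E_p = (−5.15)·(43.9/270.013) ≈ -0.84.
|E_p| < 1: demand is inelastic.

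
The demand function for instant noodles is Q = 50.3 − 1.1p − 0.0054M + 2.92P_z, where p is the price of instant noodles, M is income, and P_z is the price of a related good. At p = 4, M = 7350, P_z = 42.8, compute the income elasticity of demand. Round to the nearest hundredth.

At the given point, Q = 50.3 − 1.1(4) − 0.0054(7350) + 2.92(42.8) = 50.3 − 4.4 − 39.69 + 124.976 = 131.186.
∂Q/∂M = −0.0054, so E_I = -0.0054·(7350/131.186) ≈ -0.30.
E_I < 0: inferior good.

-0.30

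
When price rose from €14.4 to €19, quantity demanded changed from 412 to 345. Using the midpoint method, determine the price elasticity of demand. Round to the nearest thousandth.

%Δq = (345 − 412)/[(412 + 345)/2] = -67/378.5 ≈ -0.1770.
%Δp = (19 − 14.4)/[(14.4 + 19)/2] = 4.6/16.7 ≈ 0.2754.
Arc elasticity E = %Δq/%Δp ≈ -0.1770/0.2754 ≈ -0.643.
|E| < 1: demand is inelastic over this range.

-0.643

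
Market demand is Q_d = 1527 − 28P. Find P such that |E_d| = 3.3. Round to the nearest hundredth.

41.85

Set −bP/(a − bP) = −3.3 ⇒ bP = 3.3(a − bP) ⇒ bP(1+3.3) = 3.3·a.
P = 3.3·1527/(28·4.3) ≈ 41.85.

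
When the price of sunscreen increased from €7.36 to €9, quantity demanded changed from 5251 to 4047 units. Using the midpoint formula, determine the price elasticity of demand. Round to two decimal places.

%ΔQ = (4047 − 5251)/[(5251 + 4047)/2] = -1204/4649 ≈ -0.2590.
%ΔP = (9 − 7.36)/[(7.36 + 9)/2] = 1.64/8.18 ≈ 0.2005.
Arc elasticity E = %ΔQ/%ΔP ≈ -0.2590/0.2005 ≈ -1.29.
|E| > 1: demand is elastic over this range.

-1.29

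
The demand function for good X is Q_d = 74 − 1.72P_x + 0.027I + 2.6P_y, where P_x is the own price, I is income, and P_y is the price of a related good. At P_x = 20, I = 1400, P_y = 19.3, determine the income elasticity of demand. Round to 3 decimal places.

First evaluate Q_d: 74 − 1.72(20) + 0.027(1400) + 2.6(19.3) = 74 − 34.4 + 37.8 + 50.18 = 127.58.
∂Q_d/∂I = +0.027, so E_I = 0.027·(1400/127.58) ≈ 0.296.
E_I ∈ (0,1): normal good (necessity).

0.296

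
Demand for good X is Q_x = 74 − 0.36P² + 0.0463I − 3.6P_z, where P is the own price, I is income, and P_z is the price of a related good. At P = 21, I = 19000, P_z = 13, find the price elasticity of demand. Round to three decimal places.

Substituting, Q_x = 74 − 0.36(21)² + 0.0463(19000) − 3.6(13) = 74 − 158.76 + 879.7 − 46.8 = 748.14.
∂Q_x/∂P = −2·0.36·P = -15.12, so E_p = -15.12·(21/748.14) ≈ -0.424.
|E_p| < 1: demand is inelastic.

-0.424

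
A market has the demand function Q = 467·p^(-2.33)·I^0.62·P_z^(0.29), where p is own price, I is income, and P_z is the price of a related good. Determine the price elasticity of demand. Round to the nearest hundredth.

For a Cobb–Douglas (constant-elasticity) form Q = A·p^α·…, the elasticity with respect to p equals the exponent α at every point.
Here the exponent on p is -2.33, so the price elasticity of demand is -2.33.

-2.33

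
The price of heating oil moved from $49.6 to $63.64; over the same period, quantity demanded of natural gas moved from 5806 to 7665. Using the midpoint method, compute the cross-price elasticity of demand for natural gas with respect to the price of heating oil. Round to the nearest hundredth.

1.11

%ΔQ_x = (7665 − 5806)/[(5806+7665)/2] = 1859/6735.5 ≈ 0.2760.
%ΔP_y = (63.64 − 49.6)/[(49.6+63.64)/2] ≈ 0.2480.
E_xy = 0.2760/0.2480 ≈ 1.11.
E_xy > 0, so natural gas and heating oil are substitutes.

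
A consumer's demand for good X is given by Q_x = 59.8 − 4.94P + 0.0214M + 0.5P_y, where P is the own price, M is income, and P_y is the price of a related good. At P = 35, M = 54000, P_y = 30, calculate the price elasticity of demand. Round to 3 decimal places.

-0.163

First evaluate Q_x: 59.8 − 4.94(35) + 0.0214(54000) + 0.5(30) = 59.8 − 172.9 + 1155.6 + 15 = 1057.5.
∂Q_x/∂P = −4.94, so E_p = (−4.94)·(35/1057.5) ≈ -0.163.
|E_p| < 1: demand is inelastic.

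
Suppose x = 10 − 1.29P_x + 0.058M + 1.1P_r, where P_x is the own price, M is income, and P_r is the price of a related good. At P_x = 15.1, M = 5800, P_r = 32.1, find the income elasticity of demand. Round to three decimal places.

0.929

Substituting, x = 10 − 1.29(15.1) + 0.058(5800) + 1.1(32.1) = 10 − 19.479 + 336.4 + 35.31 = 362.231.
∂x/∂M = +0.058, so E_I = 0.058·(5800/362.231) ≈ 0.929.
E_I ∈ (0,1): normal good (necessity).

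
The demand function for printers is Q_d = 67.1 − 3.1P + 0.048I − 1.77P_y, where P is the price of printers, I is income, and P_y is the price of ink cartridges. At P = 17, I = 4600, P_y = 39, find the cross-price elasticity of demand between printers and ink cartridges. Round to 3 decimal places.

-0.415

Q_d = 67.1 − 3.1(17) + 0.048(4600) − 1.77(39) = 67.1 − 52.7 + 220.8 − 69.03 = 166.17.
∂Q_d/∂P_y = −1.77, so E_xy = -1.77·(39/166.17) ≈ -0.415.
E_xy < 0: the goods are complements.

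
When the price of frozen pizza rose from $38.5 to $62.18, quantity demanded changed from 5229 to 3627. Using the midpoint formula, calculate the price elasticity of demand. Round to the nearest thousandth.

-0.769

%ΔQ = (3627 − 5229)/[(5229 + 3627)/2] = -1602/4428 ≈ -0.3618.
%ΔP = (62.18 − 38.5)/[(38.5 + 62.18)/2] = 23.68/50.34 ≈ 0.4704.
Arc elasticity E = %ΔQ/%ΔP ≈ -0.3618/0.4704 ≈ -0.769.
|E| < 1: demand is inelastic over this range.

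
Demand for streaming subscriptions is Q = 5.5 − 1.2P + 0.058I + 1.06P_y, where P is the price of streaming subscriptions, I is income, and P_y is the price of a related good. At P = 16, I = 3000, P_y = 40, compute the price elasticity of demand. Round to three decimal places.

-0.095

Q = 5.5 − 1.2(16) + 0.058(3000) + 1.06(40) = 5.5 − 19.2 + 174 + 42.4 = 202.7.
∂Q/∂P = −1.2, so E_p = (−1.2)·(16/202.7) ≈ -0.095.
|E_p| < 1: demand is inelastic.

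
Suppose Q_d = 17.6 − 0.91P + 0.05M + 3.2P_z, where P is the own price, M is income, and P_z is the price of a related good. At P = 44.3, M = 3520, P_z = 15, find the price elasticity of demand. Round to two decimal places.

-0.20

First evaluate Q_d: 17.6 − 0.91(44.3) + 0.05(3520) + 3.2(15) = 17.6 − 40.313 + 176 + 48 = 201.287.
∂Q_d/∂P = −0.91, so E_p = (−0.91)·(44.3/201.287) ≈ -0.20.
|E_p| < 1: demand is inelastic.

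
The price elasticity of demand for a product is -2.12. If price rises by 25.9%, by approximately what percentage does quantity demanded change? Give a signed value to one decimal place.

-54.9

%ΔQ ≈ E × %ΔP = (-2.12) × (25.9%) ≈ -54.9%.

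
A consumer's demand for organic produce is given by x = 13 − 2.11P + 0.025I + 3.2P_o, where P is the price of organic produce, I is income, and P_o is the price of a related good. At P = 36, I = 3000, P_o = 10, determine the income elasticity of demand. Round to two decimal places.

1.70

Substituting, x = 13 − 2.11(36) + 0.025(3000) + 3.2(10) = 13 − 75.96 + 75 + 32 = 44.04.
∂x/∂I = +0.025, so E_I = 0.025·(3000/44.04) ≈ 1.70.
E_I > 1: normal good (luxury).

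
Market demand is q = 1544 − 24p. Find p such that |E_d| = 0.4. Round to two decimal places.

Set −bp/(a − bp) = −0.4 ⇒ bp = 0.4(a − bp) ⇒ bp(1+0.4) = 0.4·a.
p = 0.4·1544/(24·1.4) ≈ 18.38.

18.38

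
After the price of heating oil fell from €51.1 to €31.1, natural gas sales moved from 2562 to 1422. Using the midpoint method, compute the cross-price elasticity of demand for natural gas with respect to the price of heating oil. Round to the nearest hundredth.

1.18

%ΔQ_x = (1422 − 2562)/[(2562+1422)/2] = -1140/1992 ≈ -0.5723.
%ΔP_y = (31.1 − 51.1)/[(51.1+31.1)/2] ≈ -0.4866.
E_xy = -0.5723/-0.4866 ≈ 1.18.
E_xy > 0, so natural gas and heating oil are substitutes.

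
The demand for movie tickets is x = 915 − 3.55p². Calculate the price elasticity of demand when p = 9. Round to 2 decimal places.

-0.92

At p = 9, x = 627.45.
dx/dp = −2·3.55·p = −63.9.
Point elasticity E = (dx/dp)·(p/x) = -63.9 × 9/627.45 ≈ -0.92.
|E| < 1, so demand is inelastic at this price.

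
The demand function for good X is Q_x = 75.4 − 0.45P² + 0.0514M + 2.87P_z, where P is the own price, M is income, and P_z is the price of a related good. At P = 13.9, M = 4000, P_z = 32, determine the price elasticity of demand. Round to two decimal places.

-0.61

At the given point, Q_x = 75.4 − 0.45(13.9)² + 0.0514(4000) + 2.87(32) = 75.4 − 86.9445 + 205.6 + 91.84 = 285.8955.
∂Q_x/∂P = −2·0.45·P = -12.51, so E_p = -12.51·(13.9/285.8955) ≈ -0.61.
|E_p| < 1: demand is inelastic.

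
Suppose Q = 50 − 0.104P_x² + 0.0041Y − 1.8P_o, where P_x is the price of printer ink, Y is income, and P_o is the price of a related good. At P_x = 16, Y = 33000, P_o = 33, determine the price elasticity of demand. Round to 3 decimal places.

-0.536

Q = 50 − 0.104(16)² + 0.0041(33000) − 1.8(33) = 50 − 26.624 + 135.3 − 59.4 = 99.276.
∂Q/∂P_x = −2·0.104·P_x = -3.328, so E_p = -3.328·(16/99.276) ≈ -0.536.
|E_p| < 1: demand is inelastic.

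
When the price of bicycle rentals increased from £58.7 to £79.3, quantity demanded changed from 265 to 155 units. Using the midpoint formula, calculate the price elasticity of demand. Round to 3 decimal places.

%Δq = (155 − 265)/[(265 + 155)/2] = -110/210 ≈ -0.5238.
%ΔP = (79.3 − 58.7)/[(58.7 + 79.3)/2] = 20.6/69 ≈ 0.2986.
Arc elasticity E = %Δq/%ΔP ≈ -0.5238/0.2986 ≈ -1.755.
|E| > 1: demand is elastic over this range.

-1.755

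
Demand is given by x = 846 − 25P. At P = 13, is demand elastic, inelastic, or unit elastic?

At P = 13, x = 521.
dx/dP = −25.
Point elasticity E = (dx/dP)·(P/x) = -25 × 13/521 ≈ -0.624.
|E| ≈ 0.624 < 1, so demand is inelastic.

inelastic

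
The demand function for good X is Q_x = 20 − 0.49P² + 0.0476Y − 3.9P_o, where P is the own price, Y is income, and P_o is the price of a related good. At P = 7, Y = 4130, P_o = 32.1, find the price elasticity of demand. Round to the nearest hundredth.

-0.71

Evaluating quantity at (P, Y, P_o) gives Q_x = 20 − 0.49(7)² + 0.0476(4130) − 3.9(32.1) = 20 − 24.01 + 196.588 − 125.19 = 67.388.
∂Q_x/∂P = −2·0.49·P = -6.86, so E_p = -6.86·(7/67.388) ≈ -0.71.
|E_p| < 1: demand is inelastic.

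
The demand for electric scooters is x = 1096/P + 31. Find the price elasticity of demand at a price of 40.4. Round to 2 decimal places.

-0.47

At P = 40.4, x = 58.1287.
dx/dP = −1096/P² = −0.6715.
Point elasticity E = (dx/dP)·(P/x) = -0.6715 × 40.4/58.1287 ≈ -0.47.
|E| < 1, so demand is inelastic at this price.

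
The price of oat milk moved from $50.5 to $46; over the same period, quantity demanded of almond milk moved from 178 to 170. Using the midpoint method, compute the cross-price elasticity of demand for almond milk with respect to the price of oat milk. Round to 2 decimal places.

0.49

%ΔQ_x = (170 − 178)/[(178+170)/2] = -8/174 ≈ -0.0460.
%ΔP_y = (46 − 50.5)/[(50.5+46)/2] ≈ -0.0933.
E_xy = -0.0460/-0.0933 ≈ 0.49.
E_xy > 0, so almond milk and oat milk are substitutes.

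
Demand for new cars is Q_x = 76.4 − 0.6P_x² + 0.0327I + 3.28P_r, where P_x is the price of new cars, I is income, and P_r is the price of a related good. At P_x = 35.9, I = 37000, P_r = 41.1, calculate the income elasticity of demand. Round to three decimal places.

1.868

Substituting, Q_x = 76.4 − 0.6(35.9)² + 0.0327(37000) + 3.28(41.1) = 76.4 − 773.286 + 1209.9 + 134.808 = 647.822.
∂Q_x/∂I = +0.0327, so E_I = 0.0327·(37000/647.822) ≈ 1.868.
E_I > 1: normal good (luxury).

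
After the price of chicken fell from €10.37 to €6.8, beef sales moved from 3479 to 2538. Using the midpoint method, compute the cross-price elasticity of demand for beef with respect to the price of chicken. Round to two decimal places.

0.75

%ΔQ_x = (2538 − 3479)/[(3479+2538)/2] = -941/3008.5 ≈ -0.3128.
%ΔP_y = (6.8 − 10.37)/[(10.37+6.8)/2] ≈ -0.4158.
E_xy = -0.3128/-0.4158 ≈ 0.75.
E_xy > 0, so beef and chicken are substitutes.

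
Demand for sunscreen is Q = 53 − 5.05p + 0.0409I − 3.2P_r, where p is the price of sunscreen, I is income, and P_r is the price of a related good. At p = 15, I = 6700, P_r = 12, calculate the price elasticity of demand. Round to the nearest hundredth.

Q = 53 − 5.05(15) + 0.0409(6700) − 3.2(12) = 53 − 75.75 + 274.03 − 38.4 = 212.88.
∂Q/∂p = −5.05, so E_p = (−5.05)·(15/212.88) ≈ -0.36.
|E_p| < 1: demand is inelastic.

-0.36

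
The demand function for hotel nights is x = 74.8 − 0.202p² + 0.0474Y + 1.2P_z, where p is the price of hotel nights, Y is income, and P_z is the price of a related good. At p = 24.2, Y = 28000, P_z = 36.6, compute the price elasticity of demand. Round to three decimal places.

-0.178

x = 74.8 − 0.202(24.2)² + 0.0474(28000) + 1.2(36.6) = 74.8 − 118.2993 + 1327.2 + 43.92 = 1327.6207.
∂x/∂p = −2·0.202·p = -9.7768, so E_p = -9.7768·(24.2/1327.6207) ≈ -0.178.
|E_p| < 1: demand is inelastic.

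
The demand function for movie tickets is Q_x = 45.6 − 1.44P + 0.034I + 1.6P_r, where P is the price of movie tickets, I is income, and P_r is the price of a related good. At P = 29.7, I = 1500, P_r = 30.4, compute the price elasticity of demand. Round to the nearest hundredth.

-0.42

Evaluating quantity at (P, I, P_r) gives Q_x = 45.6 − 1.44(29.7) + 0.034(1500) + 1.6(30.4) = 45.6 − 42.768 + 51 + 48.64 = 102.472.
∂Q_x/∂P = −1.44, so E_p = (−1.44)·(29.7/102.472) ≈ -0.42.
|E_p| < 1: demand is inelastic.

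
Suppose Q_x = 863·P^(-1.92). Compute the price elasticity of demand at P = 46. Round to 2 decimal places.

-1.92

For a Cobb–Douglas (constant-elasticity) form Q_x = A·P^α·…, the elasticity with respect to P equals the exponent α at every point.
Here the exponent on P is -1.92, so the price elasticity of demand is -1.92.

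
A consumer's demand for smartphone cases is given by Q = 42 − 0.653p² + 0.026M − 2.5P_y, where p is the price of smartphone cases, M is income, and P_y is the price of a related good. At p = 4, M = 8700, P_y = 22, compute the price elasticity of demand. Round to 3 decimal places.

Evaluating quantity at (p, M, P_y) gives Q = 42 − 0.653(4)² + 0.026(8700) − 2.5(22) = 42 − 10.448 + 226.2 − 55 = 202.752.
∂Q/∂p = −2·0.653·p = -5.224, so E_p = -5.224·(4/202.752) ≈ -0.103.
|E_p| < 1: demand is inelastic.

-0.103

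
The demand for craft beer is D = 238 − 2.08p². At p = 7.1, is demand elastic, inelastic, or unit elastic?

elastic

At p = 7.1, D = 133.1472.
dD/dp = −2·2.08·p = −29.536.
Point elasticity E = (dD/dp)·(p/D) = -29.536 × 7.1/133.1472 ≈ -1.575.
|E| ≈ 1.575 > 1, so demand is elastic.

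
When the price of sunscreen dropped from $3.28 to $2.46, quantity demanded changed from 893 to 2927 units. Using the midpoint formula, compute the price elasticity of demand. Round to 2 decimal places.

%Δq = (2927 − 893)/[(893 + 2927)/2] = 2034/1910 ≈ 1.0649.
%Δp = (2.46 − 3.28)/[(3.28 + 2.46)/2] = -0.82/2.87 ≈ -0.2857.
Arc elasticity E = %Δq/%Δp ≈ 1.0649/-0.2857 ≈ -3.73.
|E| > 1: demand is elastic over this range.

-3.73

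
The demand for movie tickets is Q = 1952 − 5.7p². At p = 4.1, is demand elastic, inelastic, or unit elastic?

inelastic

At p = 4.1, Q = 1856.183.
dQ/dp = −2·5.7·p = −46.74.
Point elasticity E = (dQ/dp)·(p/Q) = -46.74 × 4.1/1856.183 ≈ -0.103.
|E| ≈ 0.103 < 1, so demand is inelastic.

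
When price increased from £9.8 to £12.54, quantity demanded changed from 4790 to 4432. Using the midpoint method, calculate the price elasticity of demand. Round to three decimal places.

-0.317

%ΔQ = (4432 − 4790)/[(4790 + 4432)/2] = -358/4611 ≈ -0.0776.
%Δp = (12.54 − 9.8)/[(9.8 + 12.54)/2] = 2.74/11.17 ≈ 0.2453.
Arc elasticity E = %ΔQ/%Δp ≈ -0.0776/0.2453 ≈ -0.317.
|E| < 1: demand is inelastic over this range.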